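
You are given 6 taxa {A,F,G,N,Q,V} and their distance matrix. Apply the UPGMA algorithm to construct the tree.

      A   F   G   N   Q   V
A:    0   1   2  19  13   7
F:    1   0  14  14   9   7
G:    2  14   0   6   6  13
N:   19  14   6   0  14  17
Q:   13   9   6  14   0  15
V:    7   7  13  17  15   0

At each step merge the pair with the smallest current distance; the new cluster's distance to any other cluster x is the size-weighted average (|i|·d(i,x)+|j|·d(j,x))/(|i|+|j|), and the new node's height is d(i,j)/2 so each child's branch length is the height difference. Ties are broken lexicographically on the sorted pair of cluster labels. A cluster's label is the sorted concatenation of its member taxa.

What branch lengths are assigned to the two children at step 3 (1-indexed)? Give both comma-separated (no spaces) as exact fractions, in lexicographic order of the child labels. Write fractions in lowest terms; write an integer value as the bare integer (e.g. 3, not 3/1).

3,7/2

step 1: merge (A,F) at d=1; branch lengths A→1/2, F→1/2; new cluster AF
  updated: d(AF,G)=8, d(AF,N)=33/2, d(AF,Q)=11, d(AF,V)=7
step 2: merge (G,N) at d=6; branch lengths G→3, N→3; new cluster GN
  updated: d(AF,GN)=49/4, d(GN,Q)=10, d(GN,V)=15
step 3: merge (AF,V) at d=7; branch lengths AF→3, V→7/2; new cluster AFV
  updated: d(AFV,GN)=79/6, d(AFV,Q)=37/3
step 4: merge (GN,Q) at d=10; branch lengths GN→2, Q→5; new cluster GNQ
  updated: d(AFV,GNQ)=116/9
step 5: merge (AFV,GNQ) at d=116/9; branch lengths AFV→53/18, GNQ→13/9; new cluster AFGNQV
final tree: (((A:1/2,F:1/2):3,V:7/2):53/18,((G:3,N:3):2,Q:5):13/9)
total length: 224/9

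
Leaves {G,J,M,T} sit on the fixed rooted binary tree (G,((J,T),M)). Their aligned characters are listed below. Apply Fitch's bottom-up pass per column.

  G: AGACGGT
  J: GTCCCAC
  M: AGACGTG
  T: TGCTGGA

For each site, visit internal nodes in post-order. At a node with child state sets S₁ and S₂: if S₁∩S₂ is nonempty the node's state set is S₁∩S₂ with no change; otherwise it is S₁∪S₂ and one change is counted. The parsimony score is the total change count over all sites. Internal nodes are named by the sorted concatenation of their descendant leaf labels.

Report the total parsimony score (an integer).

site 0, node JT: J={G} ∪ T={T} → {G,T} (+1)
site 0, node JMT: JT={G,T} ∪ M={A} → {A,G,T} (+1)
site 0, node GJMT: G={A} ∩ JMT={A,G,T} → {A} (+0)
site 1, node JT: J={T} ∪ T={G} → {G,T} (+1)
site 1, node JMT: JT={G,T} ∩ M={G} → {G} (+0)
site 1, node GJMT: G={G} ∩ JMT={G} → {G} (+0)
site 2, node JT: J={C} ∩ T={C} → {C} (+0)
site 2, node JMT: JT={C} ∪ M={A} → {A,C} (+1)
site 2, node GJMT: G={A} ∩ JMT={A,C} → {A} (+0)
site 3, node JT: J={C} ∪ T={T} → {C,T} (+1)
site 3, node JMT: JT={C,T} ∩ M={C} → {C} (+0)
site 3, node GJMT: G={C} ∩ JMT={C} → {C} (+0)
site 4, node JT: J={C} ∪ T={G} → {C,G} (+1)
site 4, node JMT: JT={C,G} ∩ M={G} → {G} (+0)
site 4, node GJMT: G={G} ∩ JMT={G} → {G} (+0)
site 5, node JT: J={A} ∪ T={G} → {A,G} (+1)
site 5, node JMT: JT={A,G} ∪ M={T} → {A,G,T} (+1)
site 5, node GJMT: G={G} ∩ JMT={A,G,T} → {G} (+0)
site 6, node JT: J={C} ∪ T={A} → {A,C} (+1)
site 6, node JMT: JT={A,C} ∪ M={G} → {A,C,G} (+1)
site 6, node GJMT: G={T} ∪ JMT={A,C,G} → {A,C,G,T} (+1)
per-site changes: [2, 1, 1, 1, 1, 2, 3]; total = 11

11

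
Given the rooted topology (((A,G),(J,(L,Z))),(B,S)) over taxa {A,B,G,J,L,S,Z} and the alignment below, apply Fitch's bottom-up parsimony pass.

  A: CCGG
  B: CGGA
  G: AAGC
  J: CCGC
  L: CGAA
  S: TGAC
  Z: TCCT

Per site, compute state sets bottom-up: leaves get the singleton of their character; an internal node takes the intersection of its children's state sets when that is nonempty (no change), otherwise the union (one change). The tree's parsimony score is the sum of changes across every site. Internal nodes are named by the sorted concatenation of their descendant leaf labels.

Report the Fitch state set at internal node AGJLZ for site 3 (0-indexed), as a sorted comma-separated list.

[col 0] AG: children A:{C}, G:{A} ∪→ {A,C}; cost 1
[col 0] LZ: children L:{C}, Z:{T} ∪→ {C,T}; cost 1
[col 0] JLZ: children J:{C}, LZ:{C,T} ∩→ {C}; cost 0
[col 0] AGJLZ: children AG:{A,C}, JLZ:{C} ∩→ {C}; cost 0
[col 0] BS: children B:{C}, S:{T} ∪→ {C,T}; cost 1
[col 0] ABGJLSZ: children AGJLZ:{C}, BS:{C,T} ∩→ {C}; cost 0
[col 1] AG: children A:{C}, G:{A} ∪→ {A,C}; cost 1
[col 1] LZ: children L:{G}, Z:{C} ∪→ {C,G}; cost 1
[col 1] JLZ: children J:{C}, LZ:{C,G} ∩→ {C}; cost 0
[col 1] AGJLZ: children AG:{A,C}, JLZ:{C} ∩→ {C}; cost 0
[col 1] BS: children B:{G}, S:{G} ∩→ {G}; cost 0
[col 1] ABGJLSZ: children AGJLZ:{C}, BS:{G} ∪→ {C,G}; cost 1
[col 2] AG: children A:{G}, G:{G} ∩→ {G}; cost 0
[col 2] LZ: children L:{A}, Z:{C} ∪→ {A,C}; cost 1
[col 2] JLZ: children J:{G}, LZ:{A,C} ∪→ {A,C,G}; cost 1
[col 2] AGJLZ: children AG:{G}, JLZ:{A,C,G} ∩→ {G}; cost 0
[col 2] BS: children B:{G}, S:{A} ∪→ {A,G}; cost 1
[col 2] ABGJLSZ: children AGJLZ:{G}, BS:{A,G} ∩→ {G}; cost 0
[col 3] AG: children A:{G}, G:{C} ∪→ {C,G}; cost 1
[col 3] LZ: children L:{A}, Z:{T} ∪→ {A,T}; cost 1
[col 3] JLZ: children J:{C}, LZ:{A,T} ∪→ {A,C,T}; cost 1
[col 3] AGJLZ: children AG:{C,G}, JLZ:{A,C,T} ∩→ {C}; cost 0
[col 3] BS: children B:{A}, S:{C} ∪→ {A,C}; cost 1
[col 3] ABGJLSZ: children AGJLZ:{C}, BS:{A,C} ∩→ {C}; cost 0
per-site changes: [3, 3, 3, 4]; total = 13

C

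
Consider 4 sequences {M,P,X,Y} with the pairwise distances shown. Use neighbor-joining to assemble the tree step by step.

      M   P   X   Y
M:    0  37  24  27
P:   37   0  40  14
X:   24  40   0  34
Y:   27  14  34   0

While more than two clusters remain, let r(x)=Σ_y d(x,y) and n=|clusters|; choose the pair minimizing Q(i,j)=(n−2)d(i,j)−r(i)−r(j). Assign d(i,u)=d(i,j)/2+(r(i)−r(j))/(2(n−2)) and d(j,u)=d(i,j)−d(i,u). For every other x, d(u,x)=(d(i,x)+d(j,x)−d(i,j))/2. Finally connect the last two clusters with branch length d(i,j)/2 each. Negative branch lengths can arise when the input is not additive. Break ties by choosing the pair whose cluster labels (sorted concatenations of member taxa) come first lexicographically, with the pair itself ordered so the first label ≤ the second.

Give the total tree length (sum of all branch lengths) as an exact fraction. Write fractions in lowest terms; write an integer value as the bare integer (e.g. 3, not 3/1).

107/2

iteration 1: select M,X (d=24, Q=-138); attach at lengths (19/2, 29/2); label the merged cluster MX
  updated: d(MX,P)=53/2, d(MX,Y)=37/2
iteration 2: select MX,P (d=53/2, Q=-59); attach at lengths (31/2, 11); label the merged cluster MPX
  updated: d(MPX,Y)=3
iteration 3: select MPX,Y (d=3); attach at lengths (3/2, 3/2); label the merged cluster MPXY
final tree: (((M:19/2,X:29/2):31/2,P:11):3/2,Y:3/2)
total length: 107/2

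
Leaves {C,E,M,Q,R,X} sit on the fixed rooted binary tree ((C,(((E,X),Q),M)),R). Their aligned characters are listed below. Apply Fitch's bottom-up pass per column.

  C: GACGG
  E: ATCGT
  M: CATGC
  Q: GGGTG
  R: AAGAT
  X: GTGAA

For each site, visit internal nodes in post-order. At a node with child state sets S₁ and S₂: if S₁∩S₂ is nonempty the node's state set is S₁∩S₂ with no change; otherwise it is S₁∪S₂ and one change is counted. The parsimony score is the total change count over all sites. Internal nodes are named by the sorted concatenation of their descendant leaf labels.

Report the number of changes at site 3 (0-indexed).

3

[col 0] EX: children E:{A}, X:{G} ∪→ {A,G}; cost 1
[col 0] EQX: children EX:{A,G}, Q:{G} ∩→ {G}; cost 0
[col 0] EMQX: children EQX:{G}, M:{C} ∪→ {C,G}; cost 1
[col 0] CEMQX: children C:{G}, EMQX:{C,G} ∩→ {G}; cost 0
[col 0] CEMQRX: children CEMQX:{G}, R:{A} ∪→ {A,G}; cost 1
[col 1] EX: children E:{T}, X:{T} ∩→ {T}; cost 0
[col 1] EQX: children EX:{T}, Q:{G} ∪→ {G,T}; cost 1
[col 1] EMQX: children EQX:{G,T}, M:{A} ∪→ {A,G,T}; cost 1
[col 1] CEMQX: children C:{A}, EMQX:{A,G,T} ∩→ {A}; cost 0
[col 1] CEMQRX: children CEMQX:{A}, R:{A} ∩→ {A}; cost 0
[col 2] EX: children E:{C}, X:{G} ∪→ {C,G}; cost 1
[col 2] EQX: children EX:{C,G}, Q:{G} ∩→ {G}; cost 0
[col 2] EMQX: children EQX:{G}, M:{T} ∪→ {G,T}; cost 1
[col 2] CEMQX: children C:{C}, EMQX:{G,T} ∪→ {C,G,T}; cost 1
[col 2] CEMQRX: children CEMQX:{C,G,T}, R:{G} ∩→ {G}; cost 0
[col 3] EX: children E:{G}, X:{A} ∪→ {A,G}; cost 1
[col 3] EQX: children EX:{A,G}, Q:{T} ∪→ {A,G,T}; cost 1
[col 3] EMQX: children EQX:{A,G,T}, M:{G} ∩→ {G}; cost 0
[col 3] CEMQX: children C:{G}, EMQX:{G} ∩→ {G}; cost 0
[col 3] CEMQRX: children CEMQX:{G}, R:{A} ∪→ {A,G}; cost 1
[col 4] EX: children E:{T}, X:{A} ∪→ {A,T}; cost 1
[col 4] EQX: children EX:{A,T}, Q:{G} ∪→ {A,G,T}; cost 1
[col 4] EMQX: children EQX:{A,G,T}, M:{C} ∪→ {A,C,G,T}; cost 1
[col 4] CEMQX: children C:{G}, EMQX:{A,C,G,T} ∩→ {G}; cost 0
[col 4] CEMQRX: children CEMQX:{G}, R:{T} ∪→ {G,T}; cost 1
per-site changes: [3, 2, 3, 3, 4]; total = 15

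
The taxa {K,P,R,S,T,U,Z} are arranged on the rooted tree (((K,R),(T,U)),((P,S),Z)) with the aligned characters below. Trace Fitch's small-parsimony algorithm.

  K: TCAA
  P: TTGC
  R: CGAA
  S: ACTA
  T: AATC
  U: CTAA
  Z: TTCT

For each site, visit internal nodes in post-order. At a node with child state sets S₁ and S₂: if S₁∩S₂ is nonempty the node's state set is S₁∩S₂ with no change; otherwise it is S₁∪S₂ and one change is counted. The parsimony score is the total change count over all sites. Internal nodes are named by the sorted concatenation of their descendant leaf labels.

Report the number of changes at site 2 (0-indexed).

site 0, node KR: K={T} ∪ R={C} → {C,T} (+1)
site 0, node TU: T={A} ∪ U={C} → {A,C} (+1)
site 0, node KRTU: KR={C,T} ∩ TU={A,C} → {C} (+0)
site 0, node PS: P={T} ∪ S={A} → {A,T} (+1)
site 0, node PSZ: PS={A,T} ∩ Z={T} → {T} (+0)
site 0, node KPRSTUZ: KRTU={C} ∪ PSZ={T} → {C,T} (+1)
site 1, node KR: K={C} ∪ R={G} → {C,G} (+1)
site 1, node TU: T={A} ∪ U={T} → {A,T} (+1)
site 1, node KRTU: KR={C,G} ∪ TU={A,T} → {A,C,G,T} (+1)
site 1, node PS: P={T} ∪ S={C} → {C,T} (+1)
site 1, node PSZ: PS={C,T} ∩ Z={T} → {T} (+0)
site 1, node KPRSTUZ: KRTU={A,C,G,T} ∩ PSZ={T} → {T} (+0)
site 2, node KR: K={A} ∩ R={A} → {A} (+0)
site 2, node TU: T={T} ∪ U={A} → {A,T} (+1)
site 2, node KRTU: KR={A} ∩ TU={A,T} → {A} (+0)
site 2, node PS: P={G} ∪ S={T} → {G,T} (+1)
site 2, node PSZ: PS={G,T} ∪ Z={C} → {C,G,T} (+1)
site 2, node KPRSTUZ: KRTU={A} ∪ PSZ={C,G,T} → {A,C,G,T} (+1)
site 3, node KR: K={A} ∩ R={A} → {A} (+0)
site 3, node TU: T={C} ∪ U={A} → {A,C} (+1)
site 3, node KRTU: KR={A} ∩ TU={A,C} → {A} (+0)
site 3, node PS: P={C} ∪ S={A} → {A,C} (+1)
site 3, node PSZ: PS={A,C} ∪ Z={T} → {A,C,T} (+1)
site 3, node KPRSTUZ: KRTU={A} ∩ PSZ={A,C,T} → {A} (+0)
per-site changes: [4, 4, 4, 3]; total = 15

4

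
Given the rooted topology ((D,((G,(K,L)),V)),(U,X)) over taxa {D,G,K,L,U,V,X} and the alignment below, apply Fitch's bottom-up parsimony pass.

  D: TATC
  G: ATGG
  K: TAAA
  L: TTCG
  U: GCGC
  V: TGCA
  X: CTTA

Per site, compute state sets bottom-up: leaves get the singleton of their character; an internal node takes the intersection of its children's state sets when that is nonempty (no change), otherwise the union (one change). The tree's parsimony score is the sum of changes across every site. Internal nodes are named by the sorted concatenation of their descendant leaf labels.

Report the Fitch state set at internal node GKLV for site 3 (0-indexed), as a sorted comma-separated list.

[col 0] KL: children K:{T}, L:{T} ∩→ {T}; cost 0
[col 0] GKL: children G:{A}, KL:{T} ∪→ {A,T}; cost 1
[col 0] GKLV: children GKL:{A,T}, V:{T} ∩→ {T}; cost 0
[col 0] DGKLV: children D:{T}, GKLV:{T} ∩→ {T}; cost 0
[col 0] UX: children U:{G}, X:{C} ∪→ {C,G}; cost 1
[col 0] DGKLUVX: children DGKLV:{T}, UX:{C,G} ∪→ {C,G,T}; cost 1
[col 1] KL: children K:{A}, L:{T} ∪→ {A,T}; cost 1
[col 1] GKL: children G:{T}, KL:{A,T} ∩→ {T}; cost 0
[col 1] GKLV: children GKL:{T}, V:{G} ∪→ {G,T}; cost 1
[col 1] DGKLV: children D:{A}, GKLV:{G,T} ∪→ {A,G,T}; cost 1
[col 1] UX: children U:{C}, X:{T} ∪→ {C,T}; cost 1
[col 1] DGKLUVX: children DGKLV:{A,G,T}, UX:{C,T} ∩→ {T}; cost 0
[col 2] KL: children K:{A}, L:{C} ∪→ {A,C}; cost 1
[col 2] GKL: children G:{G}, KL:{A,C} ∪→ {A,C,G}; cost 1
[col 2] GKLV: children GKL:{A,C,G}, V:{C} ∩→ {C}; cost 0
[col 2] DGKLV: children D:{T}, GKLV:{C} ∪→ {C,T}; cost 1
[col 2] UX: children U:{G}, X:{T} ∪→ {G,T}; cost 1
[col 2] DGKLUVX: children DGKLV:{C,T}, UX:{G,T} ∩→ {T}; cost 0
[col 3] KL: children K:{A}, L:{G} ∪→ {A,G}; cost 1
[col 3] GKL: children G:{G}, KL:{A,G} ∩→ {G}; cost 0
[col 3] GKLV: children GKL:{G}, V:{A} ∪→ {A,G}; cost 1
[col 3] DGKLV: children D:{C}, GKLV:{A,G} ∪→ {A,C,G}; cost 1
[col 3] UX: children U:{C}, X:{A} ∪→ {A,C}; cost 1
[col 3] DGKLUVX: children DGKLV:{A,C,G}, UX:{A,C} ∩→ {A,C}; cost 0
per-site changes: [3, 4, 4, 4]; total = 15

A,G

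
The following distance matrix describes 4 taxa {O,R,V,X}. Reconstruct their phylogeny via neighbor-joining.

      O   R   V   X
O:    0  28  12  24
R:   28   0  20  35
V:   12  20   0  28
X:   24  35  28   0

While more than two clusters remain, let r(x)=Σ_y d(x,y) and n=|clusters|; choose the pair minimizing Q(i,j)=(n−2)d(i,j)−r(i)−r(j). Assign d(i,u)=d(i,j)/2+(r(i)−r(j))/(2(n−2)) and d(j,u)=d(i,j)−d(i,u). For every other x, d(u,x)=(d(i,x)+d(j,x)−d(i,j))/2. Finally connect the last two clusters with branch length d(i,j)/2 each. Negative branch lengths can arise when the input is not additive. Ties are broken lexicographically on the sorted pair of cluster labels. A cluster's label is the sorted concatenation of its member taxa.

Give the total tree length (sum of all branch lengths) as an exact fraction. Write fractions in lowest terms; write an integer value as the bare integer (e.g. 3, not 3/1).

191/4

iteration 1: select O,X (d=24, Q=-103); attach at lengths (25/4, 71/4); label the merged cluster OX
  updated: d(OX,R)=39/2, d(OX,V)=8
iteration 2: select OX,R (d=39/2, Q=-95/2); attach at lengths (15/4, 63/4); label the merged cluster ORX
  updated: d(ORX,V)=17/4
iteration 3: select ORX,V (d=17/4); attach at lengths (17/8, 17/8); label the merged cluster ORVX
final tree: (((O:25/4,X:71/4):15/4,R:63/4):17/8,V:17/8)
total length: 191/4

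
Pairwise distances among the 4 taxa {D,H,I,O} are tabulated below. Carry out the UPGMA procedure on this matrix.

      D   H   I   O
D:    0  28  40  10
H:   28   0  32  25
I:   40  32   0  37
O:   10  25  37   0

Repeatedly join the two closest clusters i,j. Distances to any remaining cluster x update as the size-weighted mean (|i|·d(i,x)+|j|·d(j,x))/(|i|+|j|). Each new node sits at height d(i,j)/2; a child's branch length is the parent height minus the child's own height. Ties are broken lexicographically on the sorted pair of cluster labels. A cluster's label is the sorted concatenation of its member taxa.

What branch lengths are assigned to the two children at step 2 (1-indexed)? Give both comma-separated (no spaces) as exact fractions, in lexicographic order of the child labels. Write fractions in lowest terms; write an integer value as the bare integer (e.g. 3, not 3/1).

1. join D+O (d=10) ⇒ DO; edges |D|=5, |O|=5
  updated: d(DO,H)=53/2, d(DO,I)=77/2
2. join DO+H (d=53/2) ⇒ DHO; edges |DO|=33/4, |H|=53/4
  updated: d(DHO,I)=109/3
3. join DHO+I (d=109/3) ⇒ DHIO; edges |DHO|=59/12, |I|=109/6
final tree: (((D:5,O:5):33/4,H:53/4):59/12,I:109/6)
total length: 655/12

33/4,53/4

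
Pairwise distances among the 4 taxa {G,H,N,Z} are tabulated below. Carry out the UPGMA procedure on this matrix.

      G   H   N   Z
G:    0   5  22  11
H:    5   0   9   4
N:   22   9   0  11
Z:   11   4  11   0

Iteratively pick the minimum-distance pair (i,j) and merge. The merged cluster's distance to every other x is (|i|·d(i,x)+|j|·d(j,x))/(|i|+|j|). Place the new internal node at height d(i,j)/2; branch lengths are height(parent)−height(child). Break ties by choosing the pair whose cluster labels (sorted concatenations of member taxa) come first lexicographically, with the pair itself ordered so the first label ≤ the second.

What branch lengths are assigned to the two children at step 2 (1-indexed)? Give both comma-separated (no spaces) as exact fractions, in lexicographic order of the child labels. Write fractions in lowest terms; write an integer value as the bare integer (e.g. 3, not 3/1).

1. join H+Z (d=4) ⇒ HZ; edges |H|=2, |Z|=2
  updated: d(G,HZ)=8, d(HZ,N)=10
2. join G+HZ (d=8) ⇒ GHZ; edges |G|=4, |HZ|=2
  updated: d(GHZ,N)=14
3. join GHZ+N (d=14) ⇒ GHNZ; edges |GHZ|=3, |N|=7
final tree: ((G:4,(H:2,Z:2):2):3,N:7)
total length: 20

4,2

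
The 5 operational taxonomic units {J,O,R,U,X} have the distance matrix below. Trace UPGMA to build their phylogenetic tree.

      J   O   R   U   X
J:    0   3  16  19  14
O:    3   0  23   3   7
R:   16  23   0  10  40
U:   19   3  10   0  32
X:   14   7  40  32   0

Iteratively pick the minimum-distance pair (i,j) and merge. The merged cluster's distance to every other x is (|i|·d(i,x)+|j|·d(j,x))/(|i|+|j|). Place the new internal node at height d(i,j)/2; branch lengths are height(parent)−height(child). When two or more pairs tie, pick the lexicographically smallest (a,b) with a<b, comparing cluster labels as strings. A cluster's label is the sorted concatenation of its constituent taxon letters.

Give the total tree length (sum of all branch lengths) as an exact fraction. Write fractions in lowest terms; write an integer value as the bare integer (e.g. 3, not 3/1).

1. join J+O (d=3) ⇒ JO; edges |J|=3/2, |O|=3/2
  updated: d(JO,R)=39/2, d(JO,U)=11, d(JO,X)=21/2
2. join R+U (d=10) ⇒ RU; edges |R|=5, |U|=5
  updated: d(JO,RU)=61/4, d(RU,X)=36
3. join JO+X (d=21/2) ⇒ JOX; edges |JO|=15/4, |X|=21/4
  updated: d(JOX,RU)=133/6
4. join JOX+RU (d=133/6) ⇒ JORUX; edges |JOX|=35/6, |RU|=73/12
final tree: (((J:3/2,O:3/2):15/4,X:21/4):35/6,(R:5,U:5):73/12)
total length: 407/12

407/12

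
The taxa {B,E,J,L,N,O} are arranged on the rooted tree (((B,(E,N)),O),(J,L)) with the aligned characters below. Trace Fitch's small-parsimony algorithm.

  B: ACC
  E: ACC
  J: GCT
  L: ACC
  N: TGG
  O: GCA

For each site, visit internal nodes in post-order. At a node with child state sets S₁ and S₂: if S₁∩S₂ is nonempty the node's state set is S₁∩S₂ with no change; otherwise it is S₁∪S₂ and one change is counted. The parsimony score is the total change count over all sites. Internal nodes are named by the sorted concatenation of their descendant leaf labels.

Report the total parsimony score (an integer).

[col 0] EN: children E:{A}, N:{T} ∪→ {A,T}; cost 1
[col 0] BEN: children B:{A}, EN:{A,T} ∩→ {A}; cost 0
[col 0] BENO: children BEN:{A}, O:{G} ∪→ {A,G}; cost 1
[col 0] JL: children J:{G}, L:{A} ∪→ {A,G}; cost 1
[col 0] BEJLNO: children BENO:{A,G}, JL:{A,G} ∩→ {A,G}; cost 0
[col 1] EN: children E:{C}, N:{G} ∪→ {C,G}; cost 1
[col 1] BEN: children B:{C}, EN:{C,G} ∩→ {C}; cost 0
[col 1] BENO: children BEN:{C}, O:{C} ∩→ {C}; cost 0
[col 1] JL: children J:{C}, L:{C} ∩→ {C}; cost 0
[col 1] BEJLNO: children BENO:{C}, JL:{C} ∩→ {C}; cost 0
[col 2] EN: children E:{C}, N:{G} ∪→ {C,G}; cost 1
[col 2] BEN: children B:{C}, EN:{C,G} ∩→ {C}; cost 0
[col 2] BENO: children BEN:{C}, O:{A} ∪→ {A,C}; cost 1
[col 2] JL: children J:{T}, L:{C} ∪→ {C,T}; cost 1
[col 2] BEJLNO: children BENO:{A,C}, JL:{C,T} ∩→ {C}; cost 0
per-site changes: [3, 1, 3]; total = 7

7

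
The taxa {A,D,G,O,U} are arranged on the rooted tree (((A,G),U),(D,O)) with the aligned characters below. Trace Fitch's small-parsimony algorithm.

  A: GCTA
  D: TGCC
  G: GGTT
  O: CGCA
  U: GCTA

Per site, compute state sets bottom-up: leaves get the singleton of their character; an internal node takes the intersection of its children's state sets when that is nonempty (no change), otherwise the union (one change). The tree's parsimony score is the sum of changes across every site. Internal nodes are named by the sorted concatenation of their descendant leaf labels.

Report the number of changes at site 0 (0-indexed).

2

site 0, node AG: A={G} ∩ G={G} → {G} (+0)
site 0, node AGU: AG={G} ∩ U={G} → {G} (+0)
site 0, node DO: D={T} ∪ O={C} → {C,T} (+1)
site 0, node ADGOU: AGU={G} ∪ DO={C,T} → {C,G,T} (+1)
site 1, node AG: A={C} ∪ G={G} → {C,G} (+1)
site 1, node AGU: AG={C,G} ∩ U={C} → {C} (+0)
site 1, node DO: D={G} ∩ O={G} → {G} (+0)
site 1, node ADGOU: AGU={C} ∪ DO={G} → {C,G} (+1)
site 2, node AG: A={T} ∩ G={T} → {T} (+0)
site 2, node AGU: AG={T} ∩ U={T} → {T} (+0)
site 2, node DO: D={C} ∩ O={C} → {C} (+0)
site 2, node ADGOU: AGU={T} ∪ DO={C} → {C,T} (+1)
site 3, node AG: A={A} ∪ G={T} → {A,T} (+1)
site 3, node AGU: AG={A,T} ∩ U={A} → {A} (+0)
site 3, node DO: D={C} ∪ O={A} → {A,C} (+1)
site 3, node ADGOU: AGU={A} ∩ DO={A,C} → {A} (+0)
per-site changes: [2, 2, 1, 2]; total = 7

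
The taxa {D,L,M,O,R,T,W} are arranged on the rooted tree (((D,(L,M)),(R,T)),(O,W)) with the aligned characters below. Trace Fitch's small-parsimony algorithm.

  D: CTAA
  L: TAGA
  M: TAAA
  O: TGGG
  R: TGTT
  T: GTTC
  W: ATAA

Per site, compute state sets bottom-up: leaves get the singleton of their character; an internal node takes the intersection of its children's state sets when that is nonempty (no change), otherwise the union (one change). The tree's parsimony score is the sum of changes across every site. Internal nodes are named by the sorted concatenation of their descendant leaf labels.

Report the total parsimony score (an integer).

LM@0: {T} ∩ {T} = {T} (intersection, +0)
DLM@0: {C} ∪ {T} = {C,T} (union, +1)
RT@0: {T} ∪ {G} = {G,T} (union, +1)
DLMRT@0: {C,T} ∩ {G,T} = {T} (intersection, +0)
OW@0: {T} ∪ {A} = {A,T} (union, +1)
DLMORTW@0: {T} ∩ {A,T} = {T} (intersection, +0)
LM@1: {A} ∩ {A} = {A} (intersection, +0)
DLM@1: {T} ∪ {A} = {A,T} (union, +1)
RT@1: {G} ∪ {T} = {G,T} (union, +1)
DLMRT@1: {A,T} ∩ {G,T} = {T} (intersection, +0)
OW@1: {G} ∪ {T} = {G,T} (union, +1)
DLMORTW@1: {T} ∩ {G,T} = {T} (intersection, +0)
LM@2: {G} ∪ {A} = {A,G} (union, +1)
DLM@2: {A} ∩ {A,G} = {A} (intersection, +0)
RT@2: {T} ∩ {T} = {T} (intersection, +0)
DLMRT@2: {A} ∪ {T} = {A,T} (union, +1)
OW@2: {G} ∪ {A} = {A,G} (union, +1)
DLMORTW@2: {A,T} ∩ {A,G} = {A} (intersection, +0)
LM@3: {A} ∩ {A} = {A} (intersection, +0)
DLM@3: {A} ∩ {A} = {A} (intersection, +0)
RT@3: {T} ∪ {C} = {C,T} (union, +1)
DLMRT@3: {A} ∪ {C,T} = {A,C,T} (union, +1)
OW@3: {G} ∪ {A} = {A,G} (union, +1)
DLMORTW@3: {A,C,T} ∩ {A,G} = {A} (intersection, +0)
per-site changes: [3, 3, 3, 3]; total = 12

12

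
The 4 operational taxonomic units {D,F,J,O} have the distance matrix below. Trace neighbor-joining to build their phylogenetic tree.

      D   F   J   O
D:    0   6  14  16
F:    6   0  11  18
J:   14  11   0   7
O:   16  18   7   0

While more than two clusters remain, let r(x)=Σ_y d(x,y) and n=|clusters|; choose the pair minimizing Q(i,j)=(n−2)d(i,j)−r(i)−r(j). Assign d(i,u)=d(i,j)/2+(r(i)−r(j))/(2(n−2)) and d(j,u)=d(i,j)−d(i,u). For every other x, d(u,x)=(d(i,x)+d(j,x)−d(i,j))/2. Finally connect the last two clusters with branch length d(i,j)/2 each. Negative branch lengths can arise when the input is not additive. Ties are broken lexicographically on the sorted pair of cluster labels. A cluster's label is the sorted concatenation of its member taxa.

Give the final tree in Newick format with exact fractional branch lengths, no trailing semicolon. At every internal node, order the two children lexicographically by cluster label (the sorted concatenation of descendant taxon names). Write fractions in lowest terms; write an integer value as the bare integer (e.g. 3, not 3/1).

(((D:13/4,F:11/4):33/4,J:5/4):23/8,O:23/8)

iteration 1: select D,F (d=6, Q=-59); attach at lengths (13/4, 11/4); label the merged cluster DF
  updated: d(DF,J)=19/2, d(DF,O)=14
iteration 2: select DF,J (d=19/2, Q=-61/2); attach at lengths (33/4, 5/4); label the merged cluster DFJ
  updated: d(DFJ,O)=23/4
iteration 3: select DFJ,O (d=23/4); attach at lengths (23/8, 23/8); label the merged cluster DFJO
final tree: (((D:13/4,F:11/4):33/4,J:5/4):23/8,O:23/8)
total length: 85/4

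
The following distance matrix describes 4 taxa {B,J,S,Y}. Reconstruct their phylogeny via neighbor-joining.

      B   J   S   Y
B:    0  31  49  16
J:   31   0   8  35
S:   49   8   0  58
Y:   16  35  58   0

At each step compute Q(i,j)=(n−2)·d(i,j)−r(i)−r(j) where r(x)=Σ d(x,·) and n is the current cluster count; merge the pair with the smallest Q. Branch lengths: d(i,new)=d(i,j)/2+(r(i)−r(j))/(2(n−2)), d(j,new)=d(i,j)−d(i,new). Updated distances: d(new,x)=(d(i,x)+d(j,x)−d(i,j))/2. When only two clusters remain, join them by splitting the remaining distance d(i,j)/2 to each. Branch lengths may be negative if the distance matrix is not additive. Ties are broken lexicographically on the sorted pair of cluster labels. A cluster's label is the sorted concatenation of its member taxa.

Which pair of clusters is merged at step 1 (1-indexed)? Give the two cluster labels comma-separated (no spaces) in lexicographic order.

B,Y

step 1: merge (B,Y) at d=16, Q=-173; branch lengths B→19/4, Y→45/4; new cluster BY
  updated: d(BY,J)=25, d(BY,S)=91/2
step 2: merge (BY,J) at d=25, Q=-157/2; branch lengths BY→125/4, J→-25/4; new cluster BJY
  updated: d(BJY,S)=57/4
step 3: merge (BJY,S) at d=57/4; branch lengths BJY→57/8, S→57/8; new cluster BJSY
final tree: (((B:19/4,Y:45/4):125/4,J:-25/4):57/8,S:57/8)
total length: 221/4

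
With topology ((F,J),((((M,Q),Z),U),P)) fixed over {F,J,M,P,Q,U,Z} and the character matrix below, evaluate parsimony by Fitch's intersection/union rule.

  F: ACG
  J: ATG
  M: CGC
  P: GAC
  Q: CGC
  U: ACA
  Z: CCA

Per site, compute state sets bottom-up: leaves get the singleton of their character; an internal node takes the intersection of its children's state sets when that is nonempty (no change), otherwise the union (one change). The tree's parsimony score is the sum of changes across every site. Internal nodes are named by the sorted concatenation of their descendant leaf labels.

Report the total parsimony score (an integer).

8

site 0, node FJ: F={A} ∩ J={A} → {A} (+0)
site 0, node MQ: M={C} ∩ Q={C} → {C} (+0)
site 0, node MQZ: MQ={C} ∩ Z={C} → {C} (+0)
site 0, node MQUZ: MQZ={C} ∪ U={A} → {A,C} (+1)
site 0, node MPQUZ: MQUZ={A,C} ∪ P={G} → {A,C,G} (+1)
site 0, node FJMPQUZ: FJ={A} ∩ MPQUZ={A,C,G} → {A} (+0)
site 1, node FJ: F={C} ∪ J={T} → {C,T} (+1)
site 1, node MQ: M={G} ∩ Q={G} → {G} (+0)
site 1, node MQZ: MQ={G} ∪ Z={C} → {C,G} (+1)
site 1, node MQUZ: MQZ={C,G} ∩ U={C} → {C} (+0)
site 1, node MPQUZ: MQUZ={C} ∪ P={A} → {A,C} (+1)
site 1, node FJMPQUZ: FJ={C,T} ∩ MPQUZ={A,C} → {C} (+0)
site 2, node FJ: F={G} ∩ J={G} → {G} (+0)
site 2, node MQ: M={C} ∩ Q={C} → {C} (+0)
site 2, node MQZ: MQ={C} ∪ Z={A} → {A,C} (+1)
site 2, node MQUZ: MQZ={A,C} ∩ U={A} → {A} (+0)
site 2, node MPQUZ: MQUZ={A} ∪ P={C} → {A,C} (+1)
site 2, node FJMPQUZ: FJ={G} ∪ MPQUZ={A,C} → {A,C,G} (+1)
per-site changes: [2, 3, 3]; total = 8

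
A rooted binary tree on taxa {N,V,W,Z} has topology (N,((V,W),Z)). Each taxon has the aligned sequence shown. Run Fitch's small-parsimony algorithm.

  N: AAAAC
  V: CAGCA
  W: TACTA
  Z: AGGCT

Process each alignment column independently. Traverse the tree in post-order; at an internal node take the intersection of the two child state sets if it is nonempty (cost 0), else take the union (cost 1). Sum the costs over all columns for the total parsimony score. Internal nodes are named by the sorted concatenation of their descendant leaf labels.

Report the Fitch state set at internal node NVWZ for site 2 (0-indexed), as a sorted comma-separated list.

site 0, node VW: V={C} ∪ W={T} → {C,T} (+1)
site 0, node VWZ: VW={C,T} ∪ Z={A} → {A,C,T} (+1)
site 0, node NVWZ: N={A} ∩ VWZ={A,C,T} → {A} (+0)
site 1, node VW: V={A} ∩ W={A} → {A} (+0)
site 1, node VWZ: VW={A} ∪ Z={G} → {A,G} (+1)
site 1, node NVWZ: N={A} ∩ VWZ={A,G} → {A} (+0)
site 2, node VW: V={G} ∪ W={C} → {C,G} (+1)
site 2, node VWZ: VW={C,G} ∩ Z={G} → {G} (+0)
site 2, node NVWZ: N={A} ∪ VWZ={G} → {A,G} (+1)
site 3, node VW: V={C} ∪ W={T} → {C,T} (+1)
site 3, node VWZ: VW={C,T} ∩ Z={C} → {C} (+0)
site 3, node NVWZ: N={A} ∪ VWZ={C} → {A,C} (+1)
site 4, node VW: V={A} ∩ W={A} → {A} (+0)
site 4, node VWZ: VW={A} ∪ Z={T} → {A,T} (+1)
site 4, node NVWZ: N={C} ∪ VWZ={A,T} → {A,C,T} (+1)
per-site changes: [2, 1, 2, 2, 2]; total = 9

A,G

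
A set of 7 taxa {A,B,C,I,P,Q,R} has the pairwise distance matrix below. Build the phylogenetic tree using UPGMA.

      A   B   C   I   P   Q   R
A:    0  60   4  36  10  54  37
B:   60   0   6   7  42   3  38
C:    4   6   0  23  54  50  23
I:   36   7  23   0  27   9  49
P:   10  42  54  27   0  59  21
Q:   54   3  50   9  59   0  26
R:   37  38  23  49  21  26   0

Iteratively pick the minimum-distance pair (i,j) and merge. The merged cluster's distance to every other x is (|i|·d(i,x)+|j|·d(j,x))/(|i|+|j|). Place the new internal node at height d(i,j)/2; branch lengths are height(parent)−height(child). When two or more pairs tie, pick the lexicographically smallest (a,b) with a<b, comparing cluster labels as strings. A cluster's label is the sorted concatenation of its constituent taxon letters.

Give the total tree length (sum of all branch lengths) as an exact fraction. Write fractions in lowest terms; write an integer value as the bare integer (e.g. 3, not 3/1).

218/3

step 1: merge (B,Q) at d=3; branch lengths B→3/2, Q→3/2; new cluster BQ
  updated: d(A,BQ)=57, d(BQ,C)=28, d(BQ,I)=8, d(BQ,P)=101/2, d(BQ,R)=32
step 2: merge (A,C) at d=4; branch lengths A→2, C→2; new cluster AC
  updated: d(AC,BQ)=85/2, d(AC,I)=59/2, d(AC,P)=32, d(AC,R)=30
step 3: merge (BQ,I) at d=8; branch lengths BQ→5/2, I→4; new cluster BIQ
  updated: d(AC,BIQ)=229/6, d(BIQ,P)=128/3, d(BIQ,R)=113/3
step 4: merge (P,R) at d=21; branch lengths P→21/2, R→21/2; new cluster PR
  updated: d(AC,PR)=31, d(BIQ,PR)=241/6
step 5: merge (AC,PR) at d=31; branch lengths AC→27/2, PR→5; new cluster ACPR
  updated: d(ACPR,BIQ)=235/6
step 6: merge (ACPR,BIQ) at d=235/6; branch lengths ACPR→49/12, BIQ→187/12; new cluster ABCIPQR
final tree: (((A:2,C:2):27/2,(P:21/2,R:21/2):5):49/12,((B:3/2,Q:3/2):5/2,I:4):187/12)
total length: 218/3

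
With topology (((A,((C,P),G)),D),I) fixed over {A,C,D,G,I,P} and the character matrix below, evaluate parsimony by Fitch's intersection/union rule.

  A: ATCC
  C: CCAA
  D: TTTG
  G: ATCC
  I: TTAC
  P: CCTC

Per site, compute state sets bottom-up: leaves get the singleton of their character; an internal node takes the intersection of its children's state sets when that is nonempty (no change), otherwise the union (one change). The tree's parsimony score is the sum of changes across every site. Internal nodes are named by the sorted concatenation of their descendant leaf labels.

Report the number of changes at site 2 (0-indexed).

site 0, node CP: C={C} ∩ P={C} → {C} (+0)
site 0, node CGP: CP={C} ∪ G={A} → {A,C} (+1)
site 0, node ACGP: A={A} ∩ CGP={A,C} → {A} (+0)
site 0, node ACDGP: ACGP={A} ∪ D={T} → {A,T} (+1)
site 0, node ACDGIP: ACDGP={A,T} ∩ I={T} → {T} (+0)
site 1, node CP: C={C} ∩ P={C} → {C} (+0)
site 1, node CGP: CP={C} ∪ G={T} → {C,T} (+1)
site 1, node ACGP: A={T} ∩ CGP={C,T} → {T} (+0)
site 1, node ACDGP: ACGP={T} ∩ D={T} → {T} (+0)
site 1, node ACDGIP: ACDGP={T} ∩ I={T} → {T} (+0)
site 2, node CP: C={A} ∪ P={T} → {A,T} (+1)
site 2, node CGP: CP={A,T} ∪ G={C} → {A,C,T} (+1)
site 2, node ACGP: A={C} ∩ CGP={A,C,T} → {C} (+0)
site 2, node ACDGP: ACGP={C} ∪ D={T} → {C,T} (+1)
site 2, node ACDGIP: ACDGP={C,T} ∪ I={A} → {A,C,T} (+1)
site 3, node CP: C={A} ∪ P={C} → {A,C} (+1)
site 3, node CGP: CP={A,C} ∩ G={C} → {C} (+0)
site 3, node ACGP: A={C} ∩ CGP={C} → {C} (+0)
site 3, node ACDGP: ACGP={C} ∪ D={G} → {C,G} (+1)
site 3, node ACDGIP: ACDGP={C,G} ∩ I={C} → {C} (+0)
per-site changes: [2, 1, 4, 2]; total = 9

4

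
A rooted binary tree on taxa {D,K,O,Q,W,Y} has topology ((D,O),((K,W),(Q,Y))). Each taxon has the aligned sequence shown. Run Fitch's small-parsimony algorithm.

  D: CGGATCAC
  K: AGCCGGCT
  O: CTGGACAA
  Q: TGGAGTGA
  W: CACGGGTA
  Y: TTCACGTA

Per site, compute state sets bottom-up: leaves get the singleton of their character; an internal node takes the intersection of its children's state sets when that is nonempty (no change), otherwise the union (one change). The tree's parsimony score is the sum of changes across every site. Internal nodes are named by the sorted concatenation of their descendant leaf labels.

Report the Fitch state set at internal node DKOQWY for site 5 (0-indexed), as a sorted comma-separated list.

C,G

[col 0] DO: children D:{C}, O:{C} ∩→ {C}; cost 0
[col 0] KW: children K:{A}, W:{C} ∪→ {A,C}; cost 1
[col 0] QY: children Q:{T}, Y:{T} ∩→ {T}; cost 0
[col 0] KQWY: children KW:{A,C}, QY:{T} ∪→ {A,C,T}; cost 1
[col 0] DKOQWY: children DO:{C}, KQWY:{A,C,T} ∩→ {C}; cost 0
[col 1] DO: children D:{G}, O:{T} ∪→ {G,T}; cost 1
[col 1] KW: children K:{G}, W:{A} ∪→ {A,G}; cost 1
[col 1] QY: children Q:{G}, Y:{T} ∪→ {G,T}; cost 1
[col 1] KQWY: children KW:{A,G}, QY:{G,T} ∩→ {G}; cost 0
[col 1] DKOQWY: children DO:{G,T}, KQWY:{G} ∩→ {G}; cost 0
[col 2] DO: children D:{G}, O:{G} ∩→ {G}; cost 0
[col 2] KW: children K:{C}, W:{C} ∩→ {C}; cost 0
[col 2] QY: children Q:{G}, Y:{C} ∪→ {C,G}; cost 1
[col 2] KQWY: children KW:{C}, QY:{C,G} ∩→ {C}; cost 0
[col 2] DKOQWY: children DO:{G}, KQWY:{C} ∪→ {C,G}; cost 1
[col 3] DO: children D:{A}, O:{G} ∪→ {A,G}; cost 1
[col 3] KW: children K:{C}, W:{G} ∪→ {C,G}; cost 1
[col 3] QY: children Q:{A}, Y:{A} ∩→ {A}; cost 0
[col 3] KQWY: children KW:{C,G}, QY:{A} ∪→ {A,C,G}; cost 1
[col 3] DKOQWY: children DO:{A,G}, KQWY:{A,C,G} ∩→ {A,G}; cost 0
[col 4] DO: children D:{T}, O:{A} ∪→ {A,T}; cost 1
[col 4] KW: children K:{G}, W:{G} ∩→ {G}; cost 0
[col 4] QY: children Q:{G}, Y:{C} ∪→ {C,G}; cost 1
[col 4] KQWY: children KW:{G}, QY:{C,G} ∩→ {G}; cost 0
[col 4] DKOQWY: children DO:{A,T}, KQWY:{G} ∪→ {A,G,T}; cost 1
[col 5] DO: children D:{C}, O:{C} ∩→ {C}; cost 0
[col 5] KW: children K:{G}, W:{G} ∩→ {G}; cost 0
[col 5] QY: children Q:{T}, Y:{G} ∪→ {G,T}; cost 1
[col 5] KQWY: children KW:{G}, QY:{G,T} ∩→ {G}; cost 0
[col 5] DKOQWY: children DO:{C}, KQWY:{G} ∪→ {C,G}; cost 1
[col 6] DO: children D:{A}, O:{A} ∩→ {A}; cost 0
[col 6] KW: children K:{C}, W:{T} ∪→ {C,T}; cost 1
[col 6] QY: children Q:{G}, Y:{T} ∪→ {G,T}; cost 1
[col 6] KQWY: children KW:{C,T}, QY:{G,T} ∩→ {T}; cost 0
[col 6] DKOQWY: children DO:{A}, KQWY:{T} ∪→ {A,T}; cost 1
[col 7] DO: children D:{C}, O:{A} ∪→ {A,C}; cost 1
[col 7] KW: children K:{T}, W:{A} ∪→ {A,T}; cost 1
[col 7] QY: children Q:{A}, Y:{A} ∩→ {A}; cost 0
[col 7] KQWY: children KW:{A,T}, QY:{A} ∩→ {A}; cost 0
[col 7] DKOQWY: children DO:{A,C}, KQWY:{A} ∩→ {A}; cost 0
per-site changes: [2, 3, 2, 3, 3, 2, 3, 2]; total = 20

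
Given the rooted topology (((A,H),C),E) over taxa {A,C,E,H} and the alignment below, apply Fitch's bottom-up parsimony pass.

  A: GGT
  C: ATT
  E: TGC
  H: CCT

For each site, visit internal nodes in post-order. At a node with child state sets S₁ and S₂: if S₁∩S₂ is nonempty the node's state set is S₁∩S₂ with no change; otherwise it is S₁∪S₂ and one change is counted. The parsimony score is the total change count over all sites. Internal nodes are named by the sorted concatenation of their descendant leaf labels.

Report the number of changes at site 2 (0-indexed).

1

[col 0] AH: children A:{G}, H:{C} ∪→ {C,G}; cost 1
[col 0] ACH: children AH:{C,G}, C:{A} ∪→ {A,C,G}; cost 1
[col 0] ACEH: children ACH:{A,C,G}, E:{T} ∪→ {A,C,G,T}; cost 1
[col 1] AH: children A:{G}, H:{C} ∪→ {C,G}; cost 1
[col 1] ACH: children AH:{C,G}, C:{T} ∪→ {C,G,T}; cost 1
[col 1] ACEH: children ACH:{C,G,T}, E:{G} ∩→ {G}; cost 0
[col 2] AH: children A:{T}, H:{T} ∩→ {T}; cost 0
[col 2] ACH: children AH:{T}, C:{T} ∩→ {T}; cost 0
[col 2] ACEH: children ACH:{T}, E:{C} ∪→ {C,T}; cost 1
per-site changes: [3, 2, 1]; total = 6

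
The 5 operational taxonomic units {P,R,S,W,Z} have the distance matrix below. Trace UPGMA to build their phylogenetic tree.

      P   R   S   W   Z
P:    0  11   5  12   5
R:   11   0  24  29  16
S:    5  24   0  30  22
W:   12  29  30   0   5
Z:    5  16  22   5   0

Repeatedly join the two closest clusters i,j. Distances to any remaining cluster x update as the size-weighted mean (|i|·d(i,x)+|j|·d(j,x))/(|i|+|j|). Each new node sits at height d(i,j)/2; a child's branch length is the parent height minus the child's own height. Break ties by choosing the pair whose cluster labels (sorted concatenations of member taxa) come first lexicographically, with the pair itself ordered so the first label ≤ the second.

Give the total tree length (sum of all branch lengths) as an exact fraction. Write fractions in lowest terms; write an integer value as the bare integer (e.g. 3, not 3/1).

269/8

iteration 1: select P,S (d=5); attach at lengths (5/2, 5/2); label the merged cluster PS
  updated: d(PS,R)=35/2, d(PS,W)=21, d(PS,Z)=27/2
iteration 2: select W,Z (d=5); attach at lengths (5/2, 5/2); label the merged cluster WZ
  updated: d(PS,WZ)=69/4, d(R,WZ)=45/2
iteration 3: select PS,WZ (d=69/4); attach at lengths (49/8, 49/8); label the merged cluster PSWZ
  updated: d(PSWZ,R)=20
iteration 4: select PSWZ,R (d=20); attach at lengths (11/8, 10); label the merged cluster PRSWZ
final tree: (((P:5/2,S:5/2):49/8,(W:5/2,Z:5/2):49/8):11/8,R:10)
total length: 269/8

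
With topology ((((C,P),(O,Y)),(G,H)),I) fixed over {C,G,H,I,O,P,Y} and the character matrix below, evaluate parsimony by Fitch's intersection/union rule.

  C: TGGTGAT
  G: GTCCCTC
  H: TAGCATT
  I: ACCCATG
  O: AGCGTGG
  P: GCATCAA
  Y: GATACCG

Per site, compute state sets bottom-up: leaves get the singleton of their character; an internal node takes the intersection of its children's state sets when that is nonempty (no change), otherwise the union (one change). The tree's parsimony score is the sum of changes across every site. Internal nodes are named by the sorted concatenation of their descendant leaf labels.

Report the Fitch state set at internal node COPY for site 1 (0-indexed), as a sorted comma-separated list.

G

CP@0: {T} ∪ {G} = {G,T} (union, +1)
OY@0: {A} ∪ {G} = {A,G} (union, +1)
COPY@0: {G,T} ∩ {A,G} = {G} (intersection, +0)
GH@0: {G} ∪ {T} = {G,T} (union, +1)
CGHOPY@0: {G} ∩ {G,T} = {G} (intersection, +0)
CGHIOPY@0: {G} ∪ {A} = {A,G} (union, +1)
CP@1: {G} ∪ {C} = {C,G} (union, +1)
OY@1: {G} ∪ {A} = {A,G} (union, +1)
COPY@1: {C,G} ∩ {A,G} = {G} (intersection, +0)
GH@1: {T} ∪ {A} = {A,T} (union, +1)
CGHOPY@1: {G} ∪ {A,T} = {A,G,T} (union, +1)
CGHIOPY@1: {A,G,T} ∪ {C} = {A,C,G,T} (union, +1)
CP@2: {G} ∪ {A} = {A,G} (union, +1)
OY@2: {C} ∪ {T} = {C,T} (union, +1)
COPY@2: {A,G} ∪ {C,T} = {A,C,G,T} (union, +1)
GH@2: {C} ∪ {G} = {C,G} (union, +1)
CGHOPY@2: {A,C,G,T} ∩ {C,G} = {C,G} (intersection, +0)
CGHIOPY@2: {C,G} ∩ {C} = {C} (intersection, +0)
CP@3: {T} ∩ {T} = {T} (intersection, +0)
OY@3: {G} ∪ {A} = {A,G} (union, +1)
COPY@3: {T} ∪ {A,G} = {A,G,T} (union, +1)
GH@3: {C} ∩ {C} = {C} (intersection, +0)
CGHOPY@3: {A,G,T} ∪ {C} = {A,C,G,T} (union, +1)
CGHIOPY@3: {A,C,G,T} ∩ {C} = {C} (intersection, +0)
CP@4: {G} ∪ {C} = {C,G} (union, +1)
OY@4: {T} ∪ {C} = {C,T} (union, +1)
COPY@4: {C,G} ∩ {C,T} = {C} (intersection, +0)
GH@4: {C} ∪ {A} = {A,C} (union, +1)
CGHOPY@4: {C} ∩ {A,C} = {C} (intersection, +0)
CGHIOPY@4: {C} ∪ {A} = {A,C} (union, +1)
CP@5: {A} ∩ {A} = {A} (intersection, +0)
OY@5: {G} ∪ {C} = {C,G} (union, +1)
COPY@5: {A} ∪ {C,G} = {A,C,G} (union, +1)
GH@5: {T} ∩ {T} = {T} (intersection, +0)
CGHOPY@5: {A,C,G} ∪ {T} = {A,C,G,T} (union, +1)
CGHIOPY@5: {A,C,G,T} ∩ {T} = {T} (intersection, +0)
CP@6: {T} ∪ {A} = {A,T} (union, +1)
OY@6: {G} ∩ {G} = {G} (intersection, +0)
COPY@6: {A,T} ∪ {G} = {A,G,T} (union, +1)
GH@6: {C} ∪ {T} = {C,T} (union, +1)
CGHOPY@6: {A,G,T} ∩ {C,T} = {T} (intersection, +0)
CGHIOPY@6: {T} ∪ {G} = {G,T} (union, +1)
per-site changes: [4, 5, 4, 3, 4, 3, 4]; total = 27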